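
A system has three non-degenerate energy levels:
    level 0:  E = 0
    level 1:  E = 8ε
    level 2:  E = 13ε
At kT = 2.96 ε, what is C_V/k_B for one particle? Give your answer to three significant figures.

0.627

Eᵢ/kT = 0, 2.7027, 4.3919.
Z = Σ e^(−Eᵢ/kT) = e^(−0) + e^(−2.7027) + e^(−4.3919) = 1.0000 + 0.067024 + 0.012377 = 1.0794.
⟨E⟩ = 0.64582 ε, ⟨E²⟩ = 5.9118 ε².
C_V/k_B = (⟨E²⟩ − ⟨E⟩²)/(kT)² = (5.9118 − 0.41708)/8.7616 = 0.627.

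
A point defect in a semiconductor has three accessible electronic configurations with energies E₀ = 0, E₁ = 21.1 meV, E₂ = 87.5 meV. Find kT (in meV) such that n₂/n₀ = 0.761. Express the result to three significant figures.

320 meV

n₂/n₀ = exp[−(E₂−E₀)/kT] = 0.761.
⇒ (E₂−E₀)/kT = ln(1/0.761) = ln(1.3141) = 0.27315.
kT = 87.5 meV / 0.27315 = 320 meV.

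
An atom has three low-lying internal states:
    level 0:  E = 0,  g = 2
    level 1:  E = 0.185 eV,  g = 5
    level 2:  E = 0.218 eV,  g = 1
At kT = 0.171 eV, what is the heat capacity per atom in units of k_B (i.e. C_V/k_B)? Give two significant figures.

Eᵢ/kT = 0, 1.082, 1.275.
Z = Σ gᵢe^(−Eᵢ/kT) = 2·e^(−0) + 5·e^(−1.082) + 1·e^(−1.275) = 2.000 + 1.695 + 0.2794 = 3.974.
⟨E⟩ = 0.09423 eV, ⟨E²⟩ = 0.01794 eV².
C_V/k_B = (⟨E²⟩ − ⟨E⟩²)/(kT)² = (0.01794 − 0.008879)/0.02924 = 0.31.

0.31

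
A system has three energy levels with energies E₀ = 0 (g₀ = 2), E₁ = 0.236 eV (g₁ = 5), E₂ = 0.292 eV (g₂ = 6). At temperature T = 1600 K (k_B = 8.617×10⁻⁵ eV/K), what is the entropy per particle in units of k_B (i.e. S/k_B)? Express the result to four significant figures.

2.136

k_BT = 8.617×10⁻⁵ × 1600 K = 0.137872 eV.
Eᵢ/kT = 0, 1.71173, 2.11791.
Z = Σ gᵢe^(−Eᵢ/kT) = 2·e^(−0) + 5·e^(−1.71173) + 6·e^(−2.11791) = 2.00000 + 0.902766 + 0.721697 = 3.62446.
⟨E⟩ = Σ EᵢPᵢ = 0.116925 eV.
S/k_B = ln Z + ⟨E⟩/kT = ln(3.62446) + 0.116925/0.137872 = 1.28771 + 0.848069 = 2.136.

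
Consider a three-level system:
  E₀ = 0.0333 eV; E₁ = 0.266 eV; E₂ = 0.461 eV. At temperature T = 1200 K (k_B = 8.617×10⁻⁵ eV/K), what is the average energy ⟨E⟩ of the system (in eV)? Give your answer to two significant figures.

k_BT = 8.617×10⁻⁵ × 1200 K = 0.1034 eV.
Eᵢ/kT = 0.3221, 2.573, 4.458.
Z = Σ e^(−Eᵢ/kT) = e^(−0.3221) + e^(−2.573) + e^(−4.458) = 0.7246 + 0.07631 + 0.01159 = 0.8125.
⟨E⟩ = Σ Eᵢ e^(−Eᵢ/kT) / Z = (0.0333·0.7246 + 0.266·0.07631 + 0.461·0.01159) / 0.8125 = 0.061 eV.

0.061 eV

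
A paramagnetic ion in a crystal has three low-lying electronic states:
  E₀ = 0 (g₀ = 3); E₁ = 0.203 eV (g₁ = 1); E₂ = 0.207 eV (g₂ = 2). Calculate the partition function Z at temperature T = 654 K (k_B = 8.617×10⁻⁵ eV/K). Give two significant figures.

Z = 3.1

k_BT = 8.617×10⁻⁵ × 654 K = 0.05636 eV.
Eᵢ/kT = 0, 3.602, 3.673.
Z = Σ gᵢe^(−Eᵢ/kT) = 3·e^(−0) + 1·e^(−3.602) + 2·e^(−3.673) = 3.000 + 0.02727 + 0.05080 = 3.078.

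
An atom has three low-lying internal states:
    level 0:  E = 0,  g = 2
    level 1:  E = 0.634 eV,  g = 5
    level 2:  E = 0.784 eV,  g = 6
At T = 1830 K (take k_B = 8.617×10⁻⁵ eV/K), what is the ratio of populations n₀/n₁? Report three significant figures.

22.3

k_BT = 8.617×10⁻⁵ × 1830 K = 0.15769 eV.
n₀/n₁ = (g₀/g₁) exp[−(E₀−E₁)/kT] = (2/5) × exp(−(-0.634 eV)/(0.15769 eV)) = (2/5) × exp(4.0205) = 22.3.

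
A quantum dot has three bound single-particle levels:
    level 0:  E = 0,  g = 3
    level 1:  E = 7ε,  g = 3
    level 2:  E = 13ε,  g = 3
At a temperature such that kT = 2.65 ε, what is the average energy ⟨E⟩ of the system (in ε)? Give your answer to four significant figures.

Eᵢ/kT = 0, 2.64151, 4.90566.
Z = Σ gᵢe^(−Eᵢ/kT) = 3·e^(−0) + 3·e^(−2.64151) + 3·e^(−4.90566) = 3.00000 + 0.213761 + 0.0222137 = 3.23597.
⟨E⟩ = Σ Eᵢ gᵢe^(−Eᵢ/kT) / Z = (0·3.00000 + 7·0.213761 + 13·0.0222137) / 3.23597 = 0.5516 ε.

0.5516 ε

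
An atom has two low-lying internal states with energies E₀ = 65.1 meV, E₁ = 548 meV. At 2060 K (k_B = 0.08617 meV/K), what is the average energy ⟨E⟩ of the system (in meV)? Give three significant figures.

k_BT = 0.08617 × 2060 K = 177.51 meV.
Eᵢ/kT = 0.36674, 3.0872.
Z = Σ e^(−Eᵢ/kT) = e^(−0.36674) + e^(−3.0872) = 0.69299 + 0.045630 = 0.73862.
⟨E⟩ = Σ Eᵢ e^(−Eᵢ/kT) / Z = (65.1·0.69299 + 548·0.045630) / 0.73862 = 94.9 meV.

94.9 meV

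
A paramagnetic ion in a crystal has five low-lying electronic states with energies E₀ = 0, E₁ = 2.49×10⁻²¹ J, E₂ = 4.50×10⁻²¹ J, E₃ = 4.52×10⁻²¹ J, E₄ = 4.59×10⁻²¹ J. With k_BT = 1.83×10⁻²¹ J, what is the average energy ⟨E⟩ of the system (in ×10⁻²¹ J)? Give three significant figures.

Eᵢ/kT = 0, 1.3607, 2.4590, 2.4699, 2.5082.
Z = Σ e^(−Eᵢ/kT) = e^(−0) + e^(−1.3607) + e^(−2.4590) + e^(−2.4699) + e^(−2.5082) = 1.0000 + 0.25648 + 0.085520 + 0.084593 + 0.081415 = 1.5080.
⟨E⟩ = Σ Eᵢ e^(−Eᵢ/kT) / Z = (0·1.0000 + 2.49·0.25648 + 4.50·0.085520 + 4.52·0.084593 + 4.59·0.081415) / 1.5080 = 1.18 ×10⁻²¹ J.

1.18 ×10⁻²¹ J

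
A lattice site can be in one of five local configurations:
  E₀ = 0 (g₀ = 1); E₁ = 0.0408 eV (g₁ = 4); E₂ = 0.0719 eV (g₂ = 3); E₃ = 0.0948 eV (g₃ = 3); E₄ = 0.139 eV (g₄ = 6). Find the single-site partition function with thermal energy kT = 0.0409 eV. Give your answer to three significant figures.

Z = 3.49

Eᵢ/kT = 0, 0.99756, 1.7579, 2.3178, 3.3985.
Z = Σ gᵢe^(−Eᵢ/kT) = 1·e^(−0) + 4·e^(−0.99756) + 3·e^(−1.7579) + 3·e^(−2.3178) + 6·e^(−3.3985) = 1.0000 + 1.4751 + 0.51722 + 0.29547 + 0.20054 = 3.4883.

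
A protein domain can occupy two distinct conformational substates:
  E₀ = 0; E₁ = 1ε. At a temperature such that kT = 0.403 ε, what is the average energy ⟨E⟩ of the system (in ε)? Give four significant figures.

0.07717 ε

Eᵢ/kT = 0, 2.48139.
Z = Σ e^(−Eᵢ/kT) = e^(−0) + e^(−2.48139) = 1.00000 + 0.0836269 = 1.08363.
⟨E⟩ = Σ Eᵢ e^(−Eᵢ/kT) / Z = (0·1.00000 + 1·0.0836269) / 1.08363 = 0.07717 ε.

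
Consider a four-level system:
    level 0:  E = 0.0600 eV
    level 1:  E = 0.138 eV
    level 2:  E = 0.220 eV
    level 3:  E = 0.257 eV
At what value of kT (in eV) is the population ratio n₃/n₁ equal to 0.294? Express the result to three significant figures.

n₃/n₁ = exp[−(E₃−E₁)/kT] = 0.294.
⇒ (E₃−E₁)/kT = ln(1/0.294) = ln(3.4014) = 1.2242.
kT = 0.119 eV / 1.2242 = 0.0972 eV.

0.0972 eV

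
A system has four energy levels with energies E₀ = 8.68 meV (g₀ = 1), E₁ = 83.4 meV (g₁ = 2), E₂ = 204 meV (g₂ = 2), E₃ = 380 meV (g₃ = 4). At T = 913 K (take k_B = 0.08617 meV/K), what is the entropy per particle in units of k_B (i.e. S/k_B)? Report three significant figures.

1.35

k_BT = 0.08617 × 913 K = 78.673 meV.
Eᵢ/kT = 0.11033, 1.0601, 2.5930, 4.8301.
Z = Σ gᵢe^(−Eᵢ/kT) = 1·e^(−0.11033) + 2·e^(−1.0601) + 2·e^(−2.5930) + 4·e^(−4.8301) = 0.89554 + 0.69284 + 0.14959 + 0.031943 = 1.7699.
⟨E⟩ = Σ EᵢPᵢ = 61.140 meV.
S/k_B = ln Z + ⟨E⟩/kT = ln(1.7699) + 61.140/78.673 = 0.57092 + 0.77714 = 1.35.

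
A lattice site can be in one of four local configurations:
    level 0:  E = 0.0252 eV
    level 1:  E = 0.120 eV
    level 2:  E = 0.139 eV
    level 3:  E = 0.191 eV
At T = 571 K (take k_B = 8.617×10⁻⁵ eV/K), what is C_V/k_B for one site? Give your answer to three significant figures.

k_BT = 8.617×10⁻⁵ × 571 K = 0.049203 eV.
Eᵢ/kT = 0.51216, 2.4389, 2.8250, 3.8819.
Z = Σ e^(−Eᵢ/kT) = e^(−0.51216) + e^(−2.4389) + e^(−2.8250) + e^(−3.8819) = 0.59920 + 0.087257 + 0.059309 + 0.020612 = 0.76638.
⟨E⟩ = 0.049260 eV, ⟨E²⟩ = 0.0046124 eV².
C_V/k_B = (⟨E²⟩ − ⟨E⟩²)/(kT)² = (0.0046124 − 0.0024265)/0.0024209 = 0.903.

0.903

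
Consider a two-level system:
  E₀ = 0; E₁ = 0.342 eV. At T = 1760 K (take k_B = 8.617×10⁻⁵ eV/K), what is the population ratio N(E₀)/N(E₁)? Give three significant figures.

9.54

k_BT = 8.617×10⁻⁵ × 1760 K = 0.15166 eV.
n₀/n₁ = exp[−(E₀−E₁)/kT] = exp(−(-0.342 eV)/(0.15166 eV)) = exp(2.2550) = 9.54.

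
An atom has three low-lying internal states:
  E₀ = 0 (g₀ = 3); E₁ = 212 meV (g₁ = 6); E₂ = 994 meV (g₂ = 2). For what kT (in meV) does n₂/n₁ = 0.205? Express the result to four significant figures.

n₂/n₁ = (g₂/g₁) exp[−(E₂−E₁)/kT] = 0.205.
⇒ (E₂−E₁)/kT = ln((2/6)/0.205) = ln(1.62602) = 0.486135.
kT = 782 meV / 0.486135 = 1609 meV.

1609 meV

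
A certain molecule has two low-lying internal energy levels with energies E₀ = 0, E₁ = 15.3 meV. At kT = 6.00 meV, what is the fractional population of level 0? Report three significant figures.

0.928

Eᵢ/kT = 0, 2.5500.
Z = Σ e^(−Eᵢ/kT) = e^(−0) + e^(−2.5500) = 1.0000 + 0.078082 = 1.0781.
P₀ = e^(−E₀/kT) / Z = 1.0000/1.0781 = 0.928.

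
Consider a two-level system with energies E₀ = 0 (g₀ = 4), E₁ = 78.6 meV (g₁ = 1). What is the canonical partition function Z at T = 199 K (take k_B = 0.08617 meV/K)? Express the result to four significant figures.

Z = 4.010

k_BT = 0.08617 × 199 K = 17.1478 meV.
Eᵢ/kT = 0, 4.58368.
Z = Σ gᵢe^(−Eᵢ/kT) = 4·e^(−0) + 1·e^(−4.58368) = 4.00000 + 0.0102172 = 4.01022.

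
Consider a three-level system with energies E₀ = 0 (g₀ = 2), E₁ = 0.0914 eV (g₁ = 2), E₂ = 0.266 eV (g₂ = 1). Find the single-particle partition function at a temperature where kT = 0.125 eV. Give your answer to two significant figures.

Z = 3.1

Eᵢ/kT = 0, 0.7312, 2.128.
Z = Σ gᵢe^(−Eᵢ/kT) = 2·e^(−0) + 2·e^(−0.7312) + 1·e^(−2.128) = 2.000 + 0.9627 + 0.1191 = 3.082.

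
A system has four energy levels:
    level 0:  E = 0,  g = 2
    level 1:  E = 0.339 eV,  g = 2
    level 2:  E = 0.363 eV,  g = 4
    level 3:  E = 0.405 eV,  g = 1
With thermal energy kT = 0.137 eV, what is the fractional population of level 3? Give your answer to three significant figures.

Eᵢ/kT = 0, 2.4745, 2.6496, 2.9562.
Z = Σ gᵢe^(−Eᵢ/kT) = 2·e^(−0) + 2·e^(−2.4745) + 4·e^(−2.6496) + 1·e^(−2.9562) = 2.0000 + 0.16841 + 0.28272 + 0.052016 = 2.5031.
P₃ = g₃ e^(−E₃/kT) / Z = 0.052016/2.5031 = 0.0208.

0.0208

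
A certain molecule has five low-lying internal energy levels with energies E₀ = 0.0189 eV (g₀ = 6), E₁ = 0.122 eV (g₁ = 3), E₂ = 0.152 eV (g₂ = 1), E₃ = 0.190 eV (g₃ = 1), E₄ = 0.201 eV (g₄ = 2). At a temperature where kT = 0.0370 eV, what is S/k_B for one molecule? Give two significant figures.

1.9

Eᵢ/kT = 0.5108, 3.297, 4.108, 5.135, 5.432.
Z = Σ gᵢe^(−Eᵢ/kT) = 6·e^(−0.5108) + 3·e^(−3.297) + 1·e^(−4.108) + 1·e^(−5.135) + 2·e^(−5.432) = 3.600 + 0.1110 + 0.01644 + 0.005887 + 0.008749 = 3.742.
⟨E⟩ = Σ EᵢPᵢ = 0.02324 eV.
S/k_B = ln Z + ⟨E⟩/kT = ln(3.742) + 0.02324/0.0370 = 1.320 + 0.6281 = 1.9.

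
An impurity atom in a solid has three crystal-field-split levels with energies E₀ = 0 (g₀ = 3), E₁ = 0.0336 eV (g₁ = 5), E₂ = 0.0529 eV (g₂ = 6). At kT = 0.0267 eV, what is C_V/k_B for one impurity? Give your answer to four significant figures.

0.6211

Eᵢ/kT = 0, 1.25843, 1.98127.
Z = Σ gᵢe^(−Eᵢ/kT) = 3·e^(−0) + 5·e^(−1.25843) + 6·e^(−1.98127) = 3.00000 + 1.42050 + 0.827364 = 5.24786.
⟨E⟩ = 0.0174350 eV, ⟨E²⟩ = 0.000746779 eV².
C_V/k_B = (⟨E²⟩ − ⟨E⟩²)/(kT)² = (0.000746779 − 0.000303979)/0.000712890 = 0.6211.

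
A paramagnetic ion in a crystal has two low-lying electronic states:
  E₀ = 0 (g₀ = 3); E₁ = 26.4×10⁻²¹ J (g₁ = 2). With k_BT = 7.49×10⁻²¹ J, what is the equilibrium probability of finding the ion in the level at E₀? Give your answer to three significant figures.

Eᵢ/kT = 0, 3.5247.
Z = Σ gᵢe^(−Eᵢ/kT) = 3·e^(−0) + 2·e^(−3.5247) = 3.0000 + 0.058921 = 3.0589.
P₀ = g₀ e^(−E₀/kT) / Z = 3.0000/3.0589 = 0.981.

0.981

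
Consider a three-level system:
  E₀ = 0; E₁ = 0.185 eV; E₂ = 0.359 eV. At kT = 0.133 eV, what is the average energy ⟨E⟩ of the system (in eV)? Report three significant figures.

Eᵢ/kT = 0, 1.3910, 2.6992.
Z = Σ e^(−Eᵢ/kT) = e^(−0) + e^(−1.3910) + e^(−2.6992) = 1.0000 + 0.24883 + 0.067259 = 1.3161.
⟨E⟩ = Σ Eᵢ e^(−Eᵢ/kT) / Z = (0·1.0000 + 0.185·0.24883 + 0.359·0.067259) / 1.3161 = 0.0533 eV.

0.0533 eV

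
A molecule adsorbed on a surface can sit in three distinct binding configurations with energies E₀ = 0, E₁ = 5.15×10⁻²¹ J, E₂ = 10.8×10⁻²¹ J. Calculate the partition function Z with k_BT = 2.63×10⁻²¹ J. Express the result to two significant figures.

Z = 1.2

Eᵢ/kT = 0, 1.958, 4.106.
Z = Σ e^(−Eᵢ/kT) = e^(−0) + e^(−1.958) + e^(−4.106) = 1.000 + 0.1411 + 0.01647 = 1.158.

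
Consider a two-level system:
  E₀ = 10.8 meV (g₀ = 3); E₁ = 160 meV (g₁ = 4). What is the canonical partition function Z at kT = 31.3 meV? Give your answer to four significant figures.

Eᵢ/kT = 0.345048, 5.11182.
Z = Σ gᵢe^(−Eᵢ/kT) = 3·e^(−0.345048) + 4·e^(−5.11182) = 2.12456 + 0.0241004 = 2.14866.

Z = 2.149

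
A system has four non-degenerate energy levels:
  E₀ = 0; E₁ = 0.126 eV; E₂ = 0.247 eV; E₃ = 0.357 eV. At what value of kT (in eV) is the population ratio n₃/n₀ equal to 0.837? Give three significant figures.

2.01 eV

n₃/n₀ = exp[−(E₃−E₀)/kT] = 0.837.
⇒ (E₃−E₀)/kT = ln(1/0.837) = ln(1.1947) = 0.17790.
kT = 0.357 eV / 0.17790 = 2.01 eV.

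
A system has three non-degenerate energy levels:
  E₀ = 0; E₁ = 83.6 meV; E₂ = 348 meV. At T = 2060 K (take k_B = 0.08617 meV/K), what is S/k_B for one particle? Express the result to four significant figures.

0.8912

k_BT = 0.08617 × 2060 K = 177.510 meV.
Eᵢ/kT = 0, 0.470959, 1.96045.
Z = Σ e^(−Eᵢ/kT) = e^(−0) + e^(−0.470959) + e^(−1.96045) = 1.00000 + 0.624403 + 0.140795 = 1.76520.
⟨E⟩ = Σ EᵢPᵢ = 57.3288 meV.
S/k_B = ln Z + ⟨E⟩/kT = ln(1.76520) + 57.3288/177.510 = 0.568264 + 0.322961 = 0.8912.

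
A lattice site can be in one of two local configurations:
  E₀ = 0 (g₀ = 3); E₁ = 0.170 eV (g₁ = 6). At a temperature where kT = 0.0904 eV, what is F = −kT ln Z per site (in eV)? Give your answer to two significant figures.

-0.12 eV

Eᵢ/kT = 0, 1.881.
Z = Σ gᵢe^(−Eᵢ/kT) = 3·e^(−0) + 6·e^(−1.881) = 3.000 + 0.9146 = 3.915.
F = −kT ln Z = −0.0904 × ln(3.915) = −0.0904 × 1.365 = -0.12 eV.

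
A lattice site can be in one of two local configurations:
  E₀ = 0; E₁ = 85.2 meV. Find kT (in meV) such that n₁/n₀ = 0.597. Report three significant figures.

165 meV

n₁/n₀ = exp[−(E₁−E₀)/kT] = 0.597.
⇒ (E₁−E₀)/kT = ln(1/0.597) = ln(1.6750) = 0.51581.
kT = 85.2 meV / 0.51581 = 165 meV.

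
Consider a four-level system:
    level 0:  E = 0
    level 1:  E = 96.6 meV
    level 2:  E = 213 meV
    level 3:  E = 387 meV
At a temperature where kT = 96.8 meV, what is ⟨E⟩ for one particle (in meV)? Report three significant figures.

Eᵢ/kT = 0, 0.99793, 2.2004, 3.9979.
Z = Σ e^(−Eᵢ/kT) = e^(−0) + e^(−0.99793) + e^(−2.2004) + e^(−3.9979) = 1.0000 + 0.36864 + 0.11076 + 0.018354 = 1.4978.
⟨E⟩ = Σ Eᵢ e^(−Eᵢ/kT) / Z = (0·1.0000 + 96.6·0.36864 + 213·0.11076 + 387·0.018354) / 1.4978 = 44.3 meV.

44.3 meV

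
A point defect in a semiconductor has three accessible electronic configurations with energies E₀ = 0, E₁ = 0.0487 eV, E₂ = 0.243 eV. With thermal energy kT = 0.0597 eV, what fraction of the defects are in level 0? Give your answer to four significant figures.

Eᵢ/kT = 0, 0.815745, 4.07035.
Z = Σ e^(−Eᵢ/kT) = e^(−0) + e^(−0.815745) + e^(−4.07035) = 1.00000 + 0.442310 + 0.0170714 = 1.45938.
P₀ = e^(−E₀/kT) / Z = 1.00000/1.45938 = 0.6852.

0.6852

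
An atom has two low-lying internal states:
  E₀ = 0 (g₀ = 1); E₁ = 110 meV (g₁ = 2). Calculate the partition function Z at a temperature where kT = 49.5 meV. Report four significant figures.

Eᵢ/kT = 0, 2.22222.
Z = Σ gᵢe^(−Eᵢ/kT) = 1·e^(−0) + 2·e^(−2.22222) = 1.00000 + 0.216737 = 1.21674.

Z = 1.217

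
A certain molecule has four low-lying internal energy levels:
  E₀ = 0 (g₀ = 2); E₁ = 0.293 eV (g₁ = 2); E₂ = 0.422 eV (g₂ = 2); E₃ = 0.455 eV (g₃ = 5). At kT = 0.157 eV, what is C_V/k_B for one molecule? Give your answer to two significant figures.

Eᵢ/kT = 0, 1.866, 2.688, 2.898.
Z = Σ gᵢe^(−Eᵢ/kT) = 2·e^(−0) + 2·e^(−1.866) + 2·e^(−2.688) + 5·e^(−2.898) = 2.000 + 0.3095 + 0.1360 + 0.2757 = 2.721.
⟨E⟩ = 0.1005 eV, ⟨E²⟩ = 0.03964 eV².
C_V/k_B = (⟨E²⟩ − ⟨E⟩²)/(kT)² = (0.03964 − 0.01010)/0.02465 = 1.2.

1.2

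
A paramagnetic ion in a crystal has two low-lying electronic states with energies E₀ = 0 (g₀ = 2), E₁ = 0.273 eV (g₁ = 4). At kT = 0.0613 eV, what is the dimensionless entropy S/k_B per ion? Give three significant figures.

Eᵢ/kT = 0, 4.4535.
Z = Σ gᵢe^(−Eᵢ/kT) = 2·e^(−0) + 4·e^(−4.4535) = 2.0000 + 0.046551 = 2.0466.
⟨E⟩ = Σ EᵢPᵢ = 0.0062095 eV.
S/k_B = ln Z + ⟨E⟩/kT = ln(2.0466) + 0.0062095/0.0613 = 0.71618 + 0.10130 = 0.817.

0.817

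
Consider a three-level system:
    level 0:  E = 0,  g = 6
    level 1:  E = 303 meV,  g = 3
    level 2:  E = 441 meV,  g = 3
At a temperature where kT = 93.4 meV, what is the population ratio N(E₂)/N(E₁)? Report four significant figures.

n₂/n₁ = (g₂/g₁) exp[−(E₂−E₁)/kT] = (3/3) × exp(−(138 meV)/(93.4 meV)) = (3/3) × exp(-1.47752) = 0.2282.

0.2282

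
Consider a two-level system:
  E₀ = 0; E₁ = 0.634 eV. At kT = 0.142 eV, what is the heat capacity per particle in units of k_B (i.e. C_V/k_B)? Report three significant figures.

Eᵢ/kT = 0, 4.4648.
Z = Σ e^(−Eᵢ/kT) = e^(−0) + e^(−4.4648) = 1.0000 + 0.011507 = 1.0115.
⟨E⟩ = 0.0072125 eV, ⟨E²⟩ = 0.0045727 eV².
C_V/k_B = (⟨E²⟩ − ⟨E⟩²)/(kT)² = (0.0045727 − 0.000052020)/0.020164 = 0.224.

0.224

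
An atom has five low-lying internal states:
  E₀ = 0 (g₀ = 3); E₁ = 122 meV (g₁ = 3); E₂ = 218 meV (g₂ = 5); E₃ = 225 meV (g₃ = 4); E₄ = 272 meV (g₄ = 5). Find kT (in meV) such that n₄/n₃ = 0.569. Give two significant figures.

n₄/n₃ = (g₄/g₃) exp[−(E₄−E₃)/kT] = 0.569.
⇒ (E₄−E₃)/kT = ln((5/4)/0.569) = ln(2.197) = 0.7871.
kT = 47 meV / 0.7871 = 60 meV.

60 meV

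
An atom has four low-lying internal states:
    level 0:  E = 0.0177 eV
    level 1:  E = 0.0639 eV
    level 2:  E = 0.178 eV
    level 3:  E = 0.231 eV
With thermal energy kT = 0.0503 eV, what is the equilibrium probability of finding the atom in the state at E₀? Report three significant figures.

0.687

Eᵢ/kT = 0.35189, 1.2704, 3.5388, 4.5924.
Z = Σ e^(−Eᵢ/kT) = e^(−0.35189) + e^(−1.2704) + e^(−3.5388) + e^(−4.5924) = 0.70336 + 0.28072 + 0.029048 + 0.010129 = 1.0233.
P₀ = e^(−E₀/kT) / Z = 0.70336/1.0233 = 0.687.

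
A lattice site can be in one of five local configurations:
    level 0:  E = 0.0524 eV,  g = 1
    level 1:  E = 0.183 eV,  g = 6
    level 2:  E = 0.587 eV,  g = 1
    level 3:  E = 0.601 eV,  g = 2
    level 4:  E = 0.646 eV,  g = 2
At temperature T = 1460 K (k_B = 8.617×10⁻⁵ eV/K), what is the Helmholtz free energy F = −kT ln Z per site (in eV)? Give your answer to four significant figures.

-0.09324 eV

k_BT = 8.617×10⁻⁵ × 1460 K = 0.125808 eV.
Eᵢ/kT = 0.416508, 1.45460, 4.66584, 4.77712, 5.13481.
Z = Σ gᵢe^(−Eᵢ/kT) = 1·e^(−0.416508) + 6·e^(−1.45460) + 1·e^(−4.66584) + 2·e^(−4.77712) + 2·e^(−5.13481) = 0.659345 + 1.40096 + 0.00941134 + 0.0168404 + 0.0117763 = 2.09833.
F = −kT ln Z = −0.125808 × ln(2.09833) = −0.125808 × 0.741142 = -0.09324 eV.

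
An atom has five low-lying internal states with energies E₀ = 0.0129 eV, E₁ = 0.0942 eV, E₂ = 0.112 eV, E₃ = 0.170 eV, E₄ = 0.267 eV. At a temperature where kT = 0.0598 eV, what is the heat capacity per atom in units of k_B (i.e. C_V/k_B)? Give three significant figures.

0.788

Eᵢ/kT = 0.21572, 1.5753, 1.8729, 2.8428, 4.4649.
Z = Σ e^(−Eᵢ/kT) = e^(−0.21572) + e^(−1.5753) + e^(−1.8729) + e^(−2.8428) + e^(−4.4649) = 0.80596 + 0.20695 + 0.15368 + 0.058262 + 0.011506 = 1.2364.
⟨E⟩ = 0.048593 eV, ⟨E²⟩ = 0.0051782 eV².
C_V/k_B = (⟨E²⟩ − ⟨E⟩²)/(kT)² = (0.0051782 − 0.0023613)/0.0035760 = 0.788.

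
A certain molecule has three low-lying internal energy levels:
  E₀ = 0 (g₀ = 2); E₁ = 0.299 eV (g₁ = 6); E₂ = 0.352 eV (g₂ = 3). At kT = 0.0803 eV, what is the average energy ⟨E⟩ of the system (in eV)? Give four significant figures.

0.02589 eV

Eᵢ/kT = 0, 3.72354, 4.38356.
Z = Σ gᵢe^(−Eᵢ/kT) = 2·e^(−0) + 6·e^(−3.72354) + 3·e^(−4.38356) = 2.00000 + 0.144890 + 0.0374425 = 2.18233.
⟨E⟩ = Σ Eᵢ gᵢe^(−Eᵢ/kT) / Z = (0·2.00000 + 0.299·0.144890 + 0.352·0.0374425) / 2.18233 = 0.02589 eV.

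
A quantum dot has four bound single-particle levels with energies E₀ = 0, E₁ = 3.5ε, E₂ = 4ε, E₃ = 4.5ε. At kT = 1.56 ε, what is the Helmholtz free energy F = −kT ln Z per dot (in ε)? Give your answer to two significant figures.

-0.33 ε

Eᵢ/kT = 0, 2.244, 2.564, 2.885.
Z = Σ e^(−Eᵢ/kT) = e^(−0) + e^(−2.244) + e^(−2.564) + e^(−2.885) = 1.000 + 0.1060 + 0.07700 + 0.05585 = 1.239.
F = −kT ln Z = −1.56 × ln(1.239) = −1.56 × 0.2143 = -0.33 ε.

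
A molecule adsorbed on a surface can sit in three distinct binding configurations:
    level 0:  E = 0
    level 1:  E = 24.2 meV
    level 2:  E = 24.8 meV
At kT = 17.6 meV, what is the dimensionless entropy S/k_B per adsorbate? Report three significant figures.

Eᵢ/kT = 0, 1.3750, 1.4091.
Z = Σ e^(−Eᵢ/kT) = e^(−0) + e^(−1.3750) + e^(−1.4091) = 1.0000 + 0.25284 + 0.24436 = 1.4972.
⟨E⟩ = Σ EᵢPᵢ = 8.1344 meV.
S/k_B = ln Z + ⟨E⟩/kT = ln(1.4972) + 8.1344/17.6 = 0.40360 + 0.46218 = 0.866.

0.866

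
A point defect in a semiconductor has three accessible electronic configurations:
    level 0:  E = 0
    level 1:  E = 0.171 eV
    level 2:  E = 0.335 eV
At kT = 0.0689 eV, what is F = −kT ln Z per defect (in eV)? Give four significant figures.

Eᵢ/kT = 0, 2.48186, 4.86212.
Z = Σ e^(−Eᵢ/kT) = e^(−0) + e^(−2.48186) + e^(−4.86212) = 1.00000 + 0.0835876 + 0.00773407 = 1.09132.
F = −kT ln Z = −0.0689 × ln(1.09132) = −0.0689 × 0.0873880 = -0.006021 eV.

-0.006021 eV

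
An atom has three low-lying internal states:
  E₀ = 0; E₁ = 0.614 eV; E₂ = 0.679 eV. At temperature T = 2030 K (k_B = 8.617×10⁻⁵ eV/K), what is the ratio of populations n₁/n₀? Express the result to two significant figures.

0.030

k_BT = 8.617×10⁻⁵ × 2030 K = 0.1749 eV.
n₁/n₀ = exp[−(E₁−E₀)/kT] = exp(−(0.614 eV)/(0.1749 eV)) = exp(-3.511) = 0.030.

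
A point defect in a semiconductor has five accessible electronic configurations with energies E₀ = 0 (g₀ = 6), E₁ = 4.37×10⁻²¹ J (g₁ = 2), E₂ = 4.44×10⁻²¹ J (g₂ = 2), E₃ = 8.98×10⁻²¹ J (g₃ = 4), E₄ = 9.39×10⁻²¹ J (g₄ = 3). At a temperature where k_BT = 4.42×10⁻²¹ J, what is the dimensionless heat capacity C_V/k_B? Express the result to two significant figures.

0.47

Eᵢ/kT = 0, 0.9887, 1.005, 2.032, 2.124.
Z = Σ gᵢe^(−Eᵢ/kT) = 6·e^(−0) + 2·e^(−0.9887) + 2·e^(−1.005) + 4·e^(−2.032) + 3·e^(−2.124) = 6.000 + 0.7441 + 0.7321 + 0.5243 + 0.3587 = 8.359.
⟨E⟩ = 1.744, ⟨E²⟩ = 12.27.
C_V/k_B = (⟨E²⟩ − ⟨E⟩²)/(kT)² = (12.27 − 3.042)/19.54 = 0.47.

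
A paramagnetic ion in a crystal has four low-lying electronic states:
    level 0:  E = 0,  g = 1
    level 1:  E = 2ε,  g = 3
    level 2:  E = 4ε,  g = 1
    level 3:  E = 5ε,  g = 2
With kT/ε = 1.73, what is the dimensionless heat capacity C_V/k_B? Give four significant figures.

0.6817

Eᵢ/kT = 0, 1.15607, 2.31214, 2.89017.
Z = Σ gᵢe^(−Eᵢ/kT) = 1·e^(−0) + 3·e^(−1.15607) + 1·e^(−2.31214) + 2·e^(−2.89017) = 1.00000 + 0.944162 + 0.0990491 + 0.111134 = 2.15435.
⟨E⟩ = 1.31835 ε, ⟨E²⟩ = 3.77830 ε².
C_V/k_B = (⟨E²⟩ − ⟨E⟩²)/(kT)² = (3.77830 − 1.73805)/2.99290 = 0.6817.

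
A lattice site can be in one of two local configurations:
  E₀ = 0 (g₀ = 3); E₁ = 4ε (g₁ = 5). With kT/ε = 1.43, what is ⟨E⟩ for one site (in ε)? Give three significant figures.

Eᵢ/kT = 0, 2.7972.
Z = Σ gᵢe^(−Eᵢ/kT) = 3·e^(−0) + 5·e^(−2.7972) = 3.0000 + 0.30490 = 3.3049.
⟨E⟩ = Σ Eᵢ gᵢe^(−Eᵢ/kT) / Z = (0·3.0000 + 4·0.30490) / 3.3049 = 0.369 ε.

0.369 ε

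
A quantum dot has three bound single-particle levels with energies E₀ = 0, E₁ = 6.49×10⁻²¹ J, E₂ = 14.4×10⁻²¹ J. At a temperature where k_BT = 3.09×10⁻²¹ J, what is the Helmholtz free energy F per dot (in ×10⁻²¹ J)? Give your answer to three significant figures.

-0.383 ×10⁻²¹ J

Eᵢ/kT = 0, 2.1003, 4.6602.
Z = Σ e^(−Eᵢ/kT) = e^(−0) + e^(−2.1003) + e^(−4.6602) = 1.0000 + 0.12242 + 0.0094646 = 1.1319.
F = −kT ln Z = −3.09 × ln(1.1319) = −3.09 × 0.12390 = -0.383 ×10⁻²¹ J.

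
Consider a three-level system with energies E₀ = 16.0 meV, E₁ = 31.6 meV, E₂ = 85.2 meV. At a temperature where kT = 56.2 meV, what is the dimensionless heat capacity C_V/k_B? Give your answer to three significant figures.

Eᵢ/kT = 0.28470, 0.56228, 1.5160.
Z = Σ e^(−Eᵢ/kT) = e^(−0.28470) + e^(−0.56228) + e^(−1.5160) = 0.75224 + 0.56991 + 0.21959 = 1.5417.
⟨E⟩ = 31.624 meV, ⟨E²⟩ = 1528.0 meV².
C_V/k_B = (⟨E²⟩ − ⟨E⟩²)/(kT)² = (1528.0 − 1000.1)/3158.4 = 0.167.

0.167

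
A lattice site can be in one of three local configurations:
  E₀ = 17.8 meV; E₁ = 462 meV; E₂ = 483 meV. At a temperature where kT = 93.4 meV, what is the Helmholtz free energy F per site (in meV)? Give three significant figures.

Eᵢ/kT = 0.19058, 4.9465, 5.1713.
Z = Σ e^(−Eᵢ/kT) = e^(−0.19058) + e^(−4.9465) + e^(−5.1713) = 0.82648 + 0.0071082 + 0.0056772 = 0.83927.
F = −kT ln Z = −93.4 × ln(0.83927) = −93.4 × -0.17522 = 16.4 meV.

16.4 meV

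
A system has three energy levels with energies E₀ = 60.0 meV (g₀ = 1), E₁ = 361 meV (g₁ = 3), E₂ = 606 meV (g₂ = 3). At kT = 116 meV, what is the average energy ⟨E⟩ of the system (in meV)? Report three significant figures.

126 meV

Eᵢ/kT = 0.51724, 3.1121, 5.2241.
Z = Σ gᵢe^(−Eᵢ/kT) = 1·e^(−0.51724) + 3·e^(−3.1121) + 3·e^(−5.2241) = 0.59616 + 0.13352 + 0.016156 = 0.74584.
⟨E⟩ = Σ Eᵢ gᵢe^(−Eᵢ/kT) / Z = (60.0·0.59616 + 361·0.13352 + 606·0.016156) / 0.74584 = 126 meV.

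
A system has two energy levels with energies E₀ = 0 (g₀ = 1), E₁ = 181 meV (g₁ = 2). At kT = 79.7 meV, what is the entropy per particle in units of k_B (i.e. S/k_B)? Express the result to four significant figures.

0.5762

Eᵢ/kT = 0, 2.27102.
Z = Σ gᵢe^(−Eᵢ/kT) = 1·e^(−0) + 2·e^(−2.27102) = 1.00000 + 0.206414 = 1.20641.
⟨E⟩ = Σ EᵢPᵢ = 30.9687 meV.
S/k_B = ln Z + ⟨E⟩/kT = ln(1.20641) + 30.9687/79.7 = 0.187649 + 0.388566 = 0.5762.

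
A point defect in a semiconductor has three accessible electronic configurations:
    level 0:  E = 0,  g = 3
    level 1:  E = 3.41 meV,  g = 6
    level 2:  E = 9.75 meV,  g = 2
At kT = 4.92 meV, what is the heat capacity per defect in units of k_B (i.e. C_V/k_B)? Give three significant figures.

Eᵢ/kT = 0, 0.69309, 1.9817.
Z = Σ gᵢe^(−Eᵢ/kT) = 3·e^(−0) + 6·e^(−0.69309) + 2·e^(−1.9817) = 3.0000 + 3.0002 + 0.27567 = 6.2759.
⟨E⟩ = 2.0584 meV, ⟨E²⟩ = 9.7345 meV².
C_V/k_B = (⟨E²⟩ − ⟨E⟩²)/(kT)² = (9.7345 − 4.2370)/24.206 = 0.227.

0.227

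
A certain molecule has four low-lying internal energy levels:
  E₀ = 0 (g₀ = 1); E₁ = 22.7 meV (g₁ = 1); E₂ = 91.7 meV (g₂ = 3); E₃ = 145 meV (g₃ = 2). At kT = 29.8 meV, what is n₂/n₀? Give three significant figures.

n₂/n₀ = (g₂/g₀) exp[−(E₂−E₀)/kT] = (3/1) × exp(−(91.7 meV)/(29.8 meV)) = (3/1) × exp(-3.0772) = 0.138.

0.138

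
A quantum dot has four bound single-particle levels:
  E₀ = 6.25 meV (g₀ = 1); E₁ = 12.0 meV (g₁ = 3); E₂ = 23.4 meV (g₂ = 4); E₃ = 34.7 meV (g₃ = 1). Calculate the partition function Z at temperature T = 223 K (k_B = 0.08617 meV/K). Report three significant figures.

k_BT = 0.08617 × 223 K = 19.216 meV.
Eᵢ/kT = 0.32525, 0.62448, 1.2177, 1.8058.
Z = Σ gᵢe^(−Eᵢ/kT) = 1·e^(−0.32525) + 3·e^(−0.62448) + 4·e^(−1.2177) + 1·e^(−1.8058) = 0.72235 + 1.6066 + 1.1836 + 0.16434 = 3.6769.

Z = 3.68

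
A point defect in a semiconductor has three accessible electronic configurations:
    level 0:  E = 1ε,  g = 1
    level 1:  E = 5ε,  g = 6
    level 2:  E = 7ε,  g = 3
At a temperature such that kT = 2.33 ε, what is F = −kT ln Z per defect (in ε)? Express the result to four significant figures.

Eᵢ/kT = 0.429185, 2.14592, 3.00429.
Z = Σ gᵢe^(−Eᵢ/kT) = 1·e^(−0.429185) + 6·e^(−2.14592) + 3·e^(−3.00429) = 0.651039 + 0.701762 + 0.148722 = 1.50152.
F = −kT ln Z = −2.33 × ln(1.50152) = −2.33 × 0.406478 = -0.9471 ε.

-0.9471 ε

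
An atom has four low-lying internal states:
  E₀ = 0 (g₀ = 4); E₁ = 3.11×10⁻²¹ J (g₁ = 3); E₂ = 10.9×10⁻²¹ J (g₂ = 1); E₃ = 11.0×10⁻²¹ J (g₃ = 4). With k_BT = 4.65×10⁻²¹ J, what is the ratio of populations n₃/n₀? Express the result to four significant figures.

n₃/n₀ = (g₃/g₀) exp[−(E₃−E₀)/kT] = (4/4) × exp(−(11.0 ×10⁻²¹ J)/(4.65 ×10⁻²¹ J)) = (4/4) × exp(-2.36559) = 0.09389.

0.09389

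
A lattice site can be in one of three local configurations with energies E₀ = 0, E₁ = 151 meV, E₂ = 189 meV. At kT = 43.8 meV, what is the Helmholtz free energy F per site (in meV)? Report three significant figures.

Eᵢ/kT = 0, 3.4475, 4.3151.
Z = Σ e^(−Eᵢ/kT) = e^(−0) + e^(−3.4475) + e^(−4.3151) = 1.0000 + 0.031825 + 0.013365 = 1.0452.
F = −kT ln Z = −43.8 × ln(1.0452) = −43.8 × 0.044208 = -1.94 meV.

-1.94 meV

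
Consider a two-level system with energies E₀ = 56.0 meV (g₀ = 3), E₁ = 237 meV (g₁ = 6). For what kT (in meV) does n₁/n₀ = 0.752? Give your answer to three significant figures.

n₁/n₀ = (g₁/g₀) exp[−(E₁−E₀)/kT] = 0.752.
⇒ (E₁−E₀)/kT = ln((6/3)/0.752) = ln(2.6596) = 0.97818.
kT = 181.0 meV / 0.97818 = 185 meV.

185 meV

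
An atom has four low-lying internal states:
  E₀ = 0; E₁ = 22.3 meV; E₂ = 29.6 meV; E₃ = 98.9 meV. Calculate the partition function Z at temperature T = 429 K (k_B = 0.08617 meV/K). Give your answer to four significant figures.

k_BT = 0.08617 × 429 K = 36.9669 meV.
Eᵢ/kT = 0, 0.603242, 0.800716, 2.67537.
Z = Σ e^(−Eᵢ/kT) = e^(−0) + e^(−0.603242) + e^(−0.800716) + e^(−2.67537) = 1.00000 + 0.547035 + 0.449007 + 0.0688813 = 2.06492.

Z = 2.065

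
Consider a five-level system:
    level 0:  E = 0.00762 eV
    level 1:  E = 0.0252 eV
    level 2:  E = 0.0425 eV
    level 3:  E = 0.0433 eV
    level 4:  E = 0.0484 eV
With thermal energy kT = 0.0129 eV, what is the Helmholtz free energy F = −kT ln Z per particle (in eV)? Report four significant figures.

Eᵢ/kT = 0.590698, 1.95349, 3.29457, 3.35659, 3.75194.
Z = Σ e^(−Eᵢ/kT) = e^(−0.590698) + e^(−1.95349) + e^(−3.29457) + e^(−3.35659) + e^(−3.75194) = 0.553940 + 0.141778 + 0.0370840 + 0.0348539 + 0.0234722 = 0.791128.
F = −kT ln Z = −0.0129 × ln(0.791128) = −0.0129 × -0.234296 = 0.003022 eV.

0.003022 eV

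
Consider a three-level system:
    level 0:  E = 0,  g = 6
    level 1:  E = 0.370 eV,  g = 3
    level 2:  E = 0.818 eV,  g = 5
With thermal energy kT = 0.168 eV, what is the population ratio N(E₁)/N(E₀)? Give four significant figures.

0.05527

n₁/n₀ = (g₁/g₀) exp[−(E₁−E₀)/kT] = (3/6) × exp(−(0.370 eV)/(0.168 eV)) = (3/6) × exp(-2.20238) = 0.05527.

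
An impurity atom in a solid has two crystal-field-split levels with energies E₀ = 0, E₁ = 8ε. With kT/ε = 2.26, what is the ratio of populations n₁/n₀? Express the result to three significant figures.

n₁/n₀ = exp[−(E₁−E₀)/kT] = exp(−(8ε)/(2.26ε)) = exp(-3.5398) = 0.0290.

0.0290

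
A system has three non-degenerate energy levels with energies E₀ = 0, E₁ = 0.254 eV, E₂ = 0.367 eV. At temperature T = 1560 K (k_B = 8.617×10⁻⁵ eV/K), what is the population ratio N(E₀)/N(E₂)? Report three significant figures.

15.3

k_BT = 8.617×10⁻⁵ × 1560 K = 0.13443 eV.
n₀/n₂ = exp[−(E₀−E₂)/kT] = exp(−(-0.367 eV)/(0.13443 eV)) = exp(2.7300) = 15.3.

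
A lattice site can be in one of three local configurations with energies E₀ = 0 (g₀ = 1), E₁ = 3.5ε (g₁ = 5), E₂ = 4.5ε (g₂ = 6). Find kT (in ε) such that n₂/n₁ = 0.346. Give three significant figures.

n₂/n₁ = (g₂/g₁) exp[−(E₂−E₁)/kT] = 0.346.
⇒ (E₂−E₁)/kT = ln((6/5)/0.346) = ln(3.4682) = 1.2436.
kT = 1.0ε / 1.2436 = 0.804 ε.

0.804 ε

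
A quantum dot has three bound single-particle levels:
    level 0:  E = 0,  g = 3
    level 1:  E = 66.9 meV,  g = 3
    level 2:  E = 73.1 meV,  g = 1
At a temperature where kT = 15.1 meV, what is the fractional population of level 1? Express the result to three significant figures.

0.0117

Eᵢ/kT = 0, 4.4305, 4.8411.
Z = Σ gᵢe^(−Eᵢ/kT) = 3·e^(−0) + 3·e^(−4.4305) + 1·e^(−4.8411) = 3.0000 + 0.035726 + 0.0078984 = 3.0436.
P₁ = g₁ e^(−E₁/kT) / Z = 0.035726/3.0436 = 0.0117.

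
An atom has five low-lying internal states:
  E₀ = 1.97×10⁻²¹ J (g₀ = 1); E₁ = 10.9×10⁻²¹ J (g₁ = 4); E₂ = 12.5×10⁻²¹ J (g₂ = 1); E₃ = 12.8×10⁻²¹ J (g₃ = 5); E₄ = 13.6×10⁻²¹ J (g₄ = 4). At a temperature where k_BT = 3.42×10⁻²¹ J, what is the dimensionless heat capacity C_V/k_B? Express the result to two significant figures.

2.2

Eᵢ/kT = 0.5760, 3.187, 3.655, 3.743, 3.977.
Z = Σ gᵢe^(−Eᵢ/kT) = 1·e^(−0.5760) + 4·e^(−3.187) + 1·e^(−3.655) + 5·e^(−3.743) + 4·e^(−3.977) = 0.5621 + 0.1652 + 0.02586 + 0.1184 + 0.07497 = 0.9465.
⟨E⟩ = 6.092, ⟨E²⟩ = 62.46.
C_V/k_B = (⟨E²⟩ − ⟨E⟩²)/(kT)² = (62.46 − 37.11)/11.70 = 2.2.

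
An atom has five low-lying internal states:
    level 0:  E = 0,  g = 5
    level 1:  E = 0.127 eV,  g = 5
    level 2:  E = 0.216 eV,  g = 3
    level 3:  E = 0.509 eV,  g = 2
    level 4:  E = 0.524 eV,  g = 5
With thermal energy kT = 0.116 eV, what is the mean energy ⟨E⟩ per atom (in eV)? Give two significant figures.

0.049 eV

Eᵢ/kT = 0, 1.095, 1.862, 4.388, 4.517.
Z = Σ gᵢe^(−Eᵢ/kT) = 5·e^(−0) + 5·e^(−1.095) + 3·e^(−1.862) + 2·e^(−4.388) + 5·e^(−4.517) = 5.000 + 1.673 + 0.4661 + 0.02485 + 0.05461 = 7.219.
⟨E⟩ = Σ Eᵢ gᵢe^(−Eᵢ/kT) / Z = (0·5.000 + 0.127·1.673 + 0.216·0.4661 + 0.509·0.02485 + 0.524·0.05461) / 7.219 = 0.049 eV.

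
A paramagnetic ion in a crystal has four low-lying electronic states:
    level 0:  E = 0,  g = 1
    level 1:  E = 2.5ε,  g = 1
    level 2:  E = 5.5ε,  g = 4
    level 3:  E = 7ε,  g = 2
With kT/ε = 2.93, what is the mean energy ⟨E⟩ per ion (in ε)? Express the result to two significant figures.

2.6 ε

Eᵢ/kT = 0, 0.8532, 1.877, 2.389.
Z = Σ gᵢe^(−Eᵢ/kT) = 1·e^(−0) + 1·e^(−0.8532) + 4·e^(−1.877) + 2·e^(−2.389) = 1.000 + 0.4260 + 0.6122 + 0.1834 = 2.222.
⟨E⟩ = Σ Eᵢ gᵢe^(−Eᵢ/kT) / Z = (0·1.000 + 2.5·0.4260 + 5.5·0.6122 + 7·0.1834) / 2.222 = 2.6 ε.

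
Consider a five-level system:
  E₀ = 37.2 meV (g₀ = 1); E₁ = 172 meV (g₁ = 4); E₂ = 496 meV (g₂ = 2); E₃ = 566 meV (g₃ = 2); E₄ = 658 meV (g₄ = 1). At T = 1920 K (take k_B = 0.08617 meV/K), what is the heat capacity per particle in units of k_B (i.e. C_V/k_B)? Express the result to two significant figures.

k_BT = 0.08617 × 1920 K = 165.4 meV.
Eᵢ/kT = 0.2249, 1.040, 2.999, 3.422, 3.978.
Z = Σ gᵢe^(−Eᵢ/kT) = 1·e^(−0.2249) + 4·e^(−1.040) + 2·e^(−2.999) + 2·e^(−3.422) + 1·e^(−3.978) = 0.7986 + 1.414 + 0.09967 + 0.06529 + 0.01872 = 2.396.
⟨E⟩ = 155.1 meV, ⟨E²⟩ = 40270 meV².
C_V/k_B = (⟨E²⟩ − ⟨E⟩²)/(kT)² = (40270 − 24060)/27360 = 0.59.

0.59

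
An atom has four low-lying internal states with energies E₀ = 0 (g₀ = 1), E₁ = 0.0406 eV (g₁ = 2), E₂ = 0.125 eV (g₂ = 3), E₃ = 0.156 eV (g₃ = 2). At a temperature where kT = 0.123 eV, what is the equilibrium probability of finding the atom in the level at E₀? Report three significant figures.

Eᵢ/kT = 0, 0.33008, 1.0163, 1.2683.
Z = Σ gᵢe^(−Eᵢ/kT) = 1·e^(−0) + 2·e^(−0.33008) + 3·e^(−1.0163) + 2·e^(−1.2683) = 1.0000 + 1.4377 + 1.0858 + 0.56262 = 4.0861.
P₀ = g₀ e^(−E₀/kT) / Z = 1.0000/4.0861 = 0.245.

0.245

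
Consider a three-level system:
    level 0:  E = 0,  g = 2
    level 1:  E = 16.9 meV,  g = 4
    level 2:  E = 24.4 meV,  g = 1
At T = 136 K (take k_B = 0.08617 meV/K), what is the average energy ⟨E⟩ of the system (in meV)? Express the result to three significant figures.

k_BT = 0.08617 × 136 K = 11.719 meV.
Eᵢ/kT = 0, 1.4421, 2.0821.
Z = Σ gᵢe^(−Eᵢ/kT) = 2·e^(−0) + 4·e^(−1.4421) + 1·e^(−2.0821) = 2.0000 + 0.94572 + 0.12467 = 3.0704.
⟨E⟩ = Σ Eᵢ gᵢe^(−Eᵢ/kT) / Z = (0·2.0000 + 16.9·0.94572 + 24.4·0.12467) / 3.0704 = 6.20 meV.

6.20 meV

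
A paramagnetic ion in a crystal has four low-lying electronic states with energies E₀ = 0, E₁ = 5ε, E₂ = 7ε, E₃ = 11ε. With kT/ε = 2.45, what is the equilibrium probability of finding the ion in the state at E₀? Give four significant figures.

Eᵢ/kT = 0, 2.04082, 2.85714, 4.48980.
Z = Σ e^(−Eᵢ/kT) = e^(−0) + e^(−2.04082) + e^(−2.85714) + e^(−4.48980) = 1.00000 + 0.129922 + 0.0574328 + 0.0112229 = 1.19858.
P₀ = e^(−E₀/kT) / Z = 1.00000/1.19858 = 0.8343.

0.8343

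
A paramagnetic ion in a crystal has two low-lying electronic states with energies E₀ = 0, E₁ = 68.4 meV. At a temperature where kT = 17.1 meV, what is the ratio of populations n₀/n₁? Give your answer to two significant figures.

n₀/n₁ = exp[−(E₀−E₁)/kT] = exp(−(-68.4 meV)/(17.1 meV)) = exp(4.000) = 55.

55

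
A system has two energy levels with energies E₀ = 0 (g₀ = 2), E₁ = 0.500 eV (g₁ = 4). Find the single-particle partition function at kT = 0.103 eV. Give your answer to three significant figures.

Eᵢ/kT = 0, 4.8544.
Z = Σ gᵢe^(−Eᵢ/kT) = 2·e^(−0) + 4·e^(−4.8544) = 2.0000 + 0.031176 = 2.0312.

Z = 2.03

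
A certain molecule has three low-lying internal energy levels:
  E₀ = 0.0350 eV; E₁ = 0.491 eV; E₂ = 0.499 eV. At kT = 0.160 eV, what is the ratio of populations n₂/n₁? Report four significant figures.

0.9512

n₂/n₁ = exp[−(E₂−E₁)/kT] = exp(−(0.008 eV)/(0.160 eV)) = exp(-0.0500000) = 0.9512.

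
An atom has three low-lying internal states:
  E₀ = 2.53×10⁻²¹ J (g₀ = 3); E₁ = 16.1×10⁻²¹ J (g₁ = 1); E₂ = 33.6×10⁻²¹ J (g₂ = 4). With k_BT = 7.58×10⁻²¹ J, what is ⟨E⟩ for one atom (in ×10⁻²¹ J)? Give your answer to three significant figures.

3.87 ×10⁻²¹ J

Eᵢ/kT = 0.33377, 2.1240, 4.4327.
Z = Σ gᵢe^(−Eᵢ/kT) = 3·e^(−0.33377) + 1·e^(−2.1240) + 4·e^(−4.4327) = 2.1487 + 0.11955 + 0.047529 = 2.3158.
⟨E⟩ = Σ Eᵢ gᵢe^(−Eᵢ/kT) / Z = (2.53·2.1487 + 16.1·0.11955 + 33.6·0.047529) / 2.3158 = 3.87 ×10⁻²¹ J.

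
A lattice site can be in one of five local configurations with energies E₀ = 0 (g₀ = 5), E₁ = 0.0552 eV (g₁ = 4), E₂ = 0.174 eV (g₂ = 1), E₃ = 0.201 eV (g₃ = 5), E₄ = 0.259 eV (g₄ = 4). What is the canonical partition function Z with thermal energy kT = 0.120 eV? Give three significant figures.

Z = 9.16

Eᵢ/kT = 0, 0.46000, 1.4500, 1.6750, 2.1583.
Z = Σ gᵢe^(−Eᵢ/kT) = 5·e^(−0) + 4·e^(−0.46000) + 1·e^(−1.4500) + 5·e^(−1.6750) + 4·e^(−2.1583) = 5.0000 + 2.5251 + 0.23457 + 0.93654 + 0.46209 = 9.1583.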